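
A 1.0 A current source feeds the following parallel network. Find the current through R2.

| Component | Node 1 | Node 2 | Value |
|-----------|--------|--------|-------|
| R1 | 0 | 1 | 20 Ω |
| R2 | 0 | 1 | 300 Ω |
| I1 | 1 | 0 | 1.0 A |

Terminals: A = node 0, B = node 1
All resistors sit directly between nodes 0 and 1, so they are in parallel and share one voltage V; the full source current 1 A splits among them.
1/R_par = 1/20 + 1/300 = 0.05333 S  =>  R_par = 18.75 Ω
V = I × R_par = 1 × 18.75 = 18.75 V
I_R2 = V/R2 = 18.75/300 = 0.0625 A

Final answer: 0.0625 A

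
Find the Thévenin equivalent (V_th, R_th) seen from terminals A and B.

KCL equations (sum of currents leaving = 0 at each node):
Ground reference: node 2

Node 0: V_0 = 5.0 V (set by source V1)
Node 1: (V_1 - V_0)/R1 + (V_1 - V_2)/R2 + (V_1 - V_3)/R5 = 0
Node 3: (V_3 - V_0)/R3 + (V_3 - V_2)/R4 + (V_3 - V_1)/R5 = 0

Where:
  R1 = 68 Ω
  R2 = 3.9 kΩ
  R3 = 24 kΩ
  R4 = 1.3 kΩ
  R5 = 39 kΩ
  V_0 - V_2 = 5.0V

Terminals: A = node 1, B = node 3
Step 1 — V_th is the open-circuit voltage V_A - V_B (nothing connected across the terminals).
Nodal analysis, taking node 2 as the 0 V reference.
Source V1 fixes V_0 = 5 V.
KCL at each unknown node (sum of currents leaving = 0; resistances in Ω):
  Node 1: (V_1 - 5)/68 + (V_1 - 0)/3900 + (V_1 - V_3)/39000 = 0
  Node 3: (V_3 - 5)/24000 + (V_3 - 0)/1300 + (V_3 - V_1)/39000 = 0
Collecting terms (coefficients in siemens):
  0.01499·V_1 - 0.00002564·V_3 = 0.07353
  0.0008365·V_3 - 0.00002564·V_1 = 0.0002083
Determinant D = (0.01499)(0.0008365) - (-0.00002564)(-0.00002564) = 0.00001254
V_1 = [(0.07353)(0.0008365) - (-0.00002564)(0.0002083)]/D = 4.907 V
V_3 = [(0.01499)(0.0002083) - (0.07353)(-0.00002564)]/D = 0.3994 V
V_th = V_1 - V_3 = 4.907 - 0.3994 = 4.507 V
Step 2 — R_th: zero the source — replace V1 by a short circuit (node 2 merges into node 0) — and find the resistance seen between A (node 1) and B (node 3).
Reduce the network between node 1 (A) and node 3 (B) by series/parallel combination:
  Rp1 = R1 ‖ R2 (parallel, both between nodes 0 and 1) = 1/(1/68 + 1/3900) = 66.83 Ω
  Rp2 = R3 ‖ R4 (parallel, both between nodes 0 and 3) = 1/(1/24000 + 1/1300) = 1233 Ω
  Rs1 = Rp1 + Rp2 (series, joined only at node 0) = 66.83 + 1233 = 1300 Ω
  Rp3 = R5 ‖ Rs1 (parallel, both between nodes 1 and 3) = 1/(1/39000 + 1/1300) = 1258 Ω
R_th = 1.258 kΩ

Final answer: V_th = 4.507 V, R_th = 1.258 kΩ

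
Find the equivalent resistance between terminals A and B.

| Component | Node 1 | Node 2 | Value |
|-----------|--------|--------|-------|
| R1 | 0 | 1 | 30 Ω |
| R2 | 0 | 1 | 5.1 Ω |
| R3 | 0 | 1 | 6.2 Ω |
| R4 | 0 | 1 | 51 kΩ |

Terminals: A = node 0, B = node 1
Reduce the network between node 0 (A) and node 1 (B) by series/parallel combination:
  Rp1 = R1 ‖ R2 ‖ R3 ‖ R4 (parallel, all between nodes 0 and 1) = 1/(1/30 + 1/5.1 + 1/6.2 + 1/51000) = 2.559 Ω
R_eq = 2.559 Ω

Final answer: 2.559 Ω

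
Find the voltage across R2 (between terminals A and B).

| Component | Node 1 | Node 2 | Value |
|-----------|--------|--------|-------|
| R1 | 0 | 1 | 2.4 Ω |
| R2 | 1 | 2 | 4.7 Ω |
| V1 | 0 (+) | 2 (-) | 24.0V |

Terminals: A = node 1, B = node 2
R1 and R2 are in series across V1 (node 0 → node 1 → node 2), and the output A–B is taken across R2, so this is a voltage divider.
Series current: I = V1/(R1 + R2) = 24/(2.4 + 4.7) = 24/7.1 = 3.38 A
V_R2 = I × R2 = V1 × R2/(R1 + R2) = 24 × 4.7/7.1 = 15.89 V

Final answer: 15.89 V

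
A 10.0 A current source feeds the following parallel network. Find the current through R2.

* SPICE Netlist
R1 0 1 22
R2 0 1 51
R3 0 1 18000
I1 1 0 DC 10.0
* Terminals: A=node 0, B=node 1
All resistors sit directly between nodes 0 and 1, so they are in parallel and share one voltage V; the full source current 10 A splits among them.
1/R_par = 1/22 + 1/51 + 1/18000 = 0.06512 S  =>  R_par = 15.36 Ω
V = I × R_par = 10 × 15.36 = 153.6 V
I_R2 = V/R2 = 153.6/51 = 3.011 A

Final answer: 3.011 A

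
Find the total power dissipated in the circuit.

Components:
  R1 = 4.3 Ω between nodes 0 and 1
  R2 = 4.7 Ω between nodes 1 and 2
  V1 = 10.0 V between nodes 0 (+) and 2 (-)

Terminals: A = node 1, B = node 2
Nodal analysis, taking node 2 as the 0 V reference.
Source V1 fixes V_0 = 10 V.
KCL at each unknown node (sum of currents leaving = 0; resistances in Ω):
  Node 1: (V_1 - 10)/4.3 + (V_1 - 0)/4.7 = 0
Collecting terms: 0.4453 × V_1 = 2.326  =>  V_1 = 5.222 V
Power in each resistor, P = (ΔV)²/R:
  P_R1 = (10 - 5.222)²/4.3 = 5.309 W
  P_R2 = (5.222 - 0)²/4.7 = 5.802 W
P_total = P_R1 + P_R2 = 11.11 W

Final answer: 11.11 W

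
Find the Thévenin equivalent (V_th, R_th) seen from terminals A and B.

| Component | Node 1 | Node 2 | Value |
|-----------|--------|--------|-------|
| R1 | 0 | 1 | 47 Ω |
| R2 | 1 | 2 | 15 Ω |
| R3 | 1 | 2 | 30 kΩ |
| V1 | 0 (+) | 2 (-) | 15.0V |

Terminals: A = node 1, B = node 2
Step 1 — V_th is the open-circuit voltage V_A - V_B (nothing connected across the terminals).
Nodal analysis, taking node 2 as the 0 V reference.
Source V1 fixes V_0 = 15 V.
KCL at each unknown node (sum of currents leaving = 0; resistances in Ω):
  Node 1: (V_1 - 15)/47 + (V_1 - 0)/15 + (V_1 - 0)/30000 = 0
Collecting terms: 0.08798 × V_1 = 0.3191  =>  V_1 = 3.628 V
V_th = V_1 - V_2 = 3.628 - 0 = 3.628 V
Step 2 — R_th: zero the source — replace V1 by a short circuit (node 2 merges into node 0) — and find the resistance seen between A (node 1) and B (node 0).
Reduce the network between node 1 (A) and node 0 (B) by series/parallel combination:
  Rp1 = R1 ‖ R2 ‖ R3 (parallel, all between nodes 0 and 1) = 1/(1/47 + 1/15 + 1/30000) = 11.37 Ω
R_th = 11.37 Ω

Final answer: V_th = 3.628 V, R_th = 11.37 Ω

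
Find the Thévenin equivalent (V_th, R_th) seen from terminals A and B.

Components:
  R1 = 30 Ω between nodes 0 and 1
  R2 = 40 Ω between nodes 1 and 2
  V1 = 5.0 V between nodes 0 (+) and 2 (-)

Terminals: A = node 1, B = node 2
Step 1 — V_th is the open-circuit voltage V_A - V_B (nothing connected across the terminals).
Nodal analysis, taking node 2 as the 0 V reference.
Source V1 fixes V_0 = 5 V.
KCL at each unknown node (sum of currents leaving = 0; resistances in Ω):
  Node 1: (V_1 - 5)/30 + (V_1 - 0)/40 = 0
Collecting terms: 0.05833 × V_1 = 0.1667  =>  V_1 = 2.857 V
V_th = V_1 - V_2 = 2.857 - 0 = 2.857 V
Step 2 — R_th: zero the source — replace V1 by a short circuit (node 2 merges into node 0) — and find the resistance seen between A (node 1) and B (node 0).
Reduce the network between node 1 (A) and node 0 (B) by series/parallel combination:
  Rp1 = R1 ‖ R2 (parallel, both between nodes 0 and 1) = 1/(1/30 + 1/40) = 17.14 Ω
R_th = 17.14 Ω

Final answer: V_th = 2.857 V, R_th = 17.14 Ω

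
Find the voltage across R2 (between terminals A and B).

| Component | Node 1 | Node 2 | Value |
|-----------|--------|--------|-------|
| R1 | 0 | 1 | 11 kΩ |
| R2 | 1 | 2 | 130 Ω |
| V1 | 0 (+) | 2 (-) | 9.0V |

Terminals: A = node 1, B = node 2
R1 and R2 are in series across V1 (node 0 → node 1 → node 2), and the output A–B is taken across R2, so this is a voltage divider.
Series current: I = V1/(R1 + R2) = 9/(11000 + 130) = 9/11130 = 0.0008086 A
V_R2 = I × R2 = V1 × R2/(R1 + R2) = 9 × 130/11130 = 0.1051 V

Final answer: 0.1051 V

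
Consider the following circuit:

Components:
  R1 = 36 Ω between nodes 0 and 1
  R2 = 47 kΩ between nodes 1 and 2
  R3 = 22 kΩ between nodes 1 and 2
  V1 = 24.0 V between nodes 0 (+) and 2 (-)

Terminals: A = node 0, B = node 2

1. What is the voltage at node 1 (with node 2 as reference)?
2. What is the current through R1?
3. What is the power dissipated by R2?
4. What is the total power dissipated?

Nodal analysis, taking node 2 as the 0 V reference.
Source V1 fixes V_0 = 24 V.
KCL at each unknown node (sum of currents leaving = 0; resistances in Ω):
  Node 1: (V_1 - 24)/36 + (V_1 - 0)/47000 + (V_1 - 0)/22000 = 0
Collecting terms: 0.02784 × V_1 = 0.6667  =>  V_1 = 23.94 V
Part 1:
  Read off the nodal solution: V_1 = 23.94 V
Part 2:
  I_R1 = (V_0 - V_1)/R1 = (24 - 23.94)/36 = 0.001598 A
  Magnitude: I_R1 = 0.001598 A
Part 3:
  I_R2 = (V_1 - V_2)/R2 = (23.94 - 0)/47000 = 0.0005094 A
  P_R2 = I_R2² × R2 = (0.0005094)² × 47000 = 0.0122 W
Part 4:
  Power in each resistor, P = (ΔV)²/R:
    P_R1 = (24 - 23.94)²/36 = 0.0000919 W
    P_R2 = (23.94 - 0)²/47000 = 0.0122 W
    P_R3 = (23.94 - 0)²/22000 = 0.02606 W
  P_total = P_R1 + P_R2 + P_R3 = 0.03835 W

Final answers:
1. V_1 = 23.94 V
2. I_R1 = 0.001598 A
3. P_R2 = 0.0122 W
4. P_total = 0.03835 W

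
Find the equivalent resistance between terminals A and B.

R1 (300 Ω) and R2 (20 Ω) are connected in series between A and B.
Reduce the network between node 0 (A) and node 2 (B) by series/parallel combination:
  Rs1 = R1 + R2 (series, joined only at node 1) = 300 + 20 = 320 Ω
R_eq = 320 Ω

Final answer: 320 Ω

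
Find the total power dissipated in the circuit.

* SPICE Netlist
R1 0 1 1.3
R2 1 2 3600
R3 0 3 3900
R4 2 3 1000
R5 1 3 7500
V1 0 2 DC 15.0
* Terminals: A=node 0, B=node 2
Nodal analysis, taking node 2 as the 0 V reference.
Source V1 fixes V_0 = 15 V.
KCL at each unknown node (sum of currents leaving = 0; resistances in Ω):
  Node 1: (V_1 - 15)/1.3 + (V_1 - 0)/3600 + (V_1 - V_3)/7500 = 0
  Node 3: (V_3 - 15)/3900 + (V_3 - 0)/1000 + (V_3 - V_1)/7500 = 0
Collecting terms (coefficients in siemens):
  0.7696·V_1 - 0.0001333·V_3 = 11.54
  0.00139·V_3 - 0.0001333·V_1 = 0.003846
Determinant D = (0.7696)(0.00139) - (-0.0001333)(-0.0001333) = 0.00107
V_1 = [(11.54)(0.00139) - (-0.0001333)(0.003846)]/D = 14.99 V
V_3 = [(0.7696)(0.003846) - (11.54)(-0.0001333)]/D = 4.206 V
Power in each resistor, P = (ΔV)²/R:
  P_R1 = (15 - 14.99)²/1.3 = 0.00004081 W
  P_R2 = (14.99 - 0)²/3600 = 0.06244 W
  P_R3 = (15 - 4.206)²/3900 = 0.02987 W
  P_R4 = (0 - 4.206)²/1000 = 0.01769 W
  P_R5 = (14.99 - 4.206)²/7500 = 0.01551 W
P_total = P_R1 + P_R2 + P_R3 + P_R4 + P_R5 = 0.1256 W

Final answer: 0.1256 W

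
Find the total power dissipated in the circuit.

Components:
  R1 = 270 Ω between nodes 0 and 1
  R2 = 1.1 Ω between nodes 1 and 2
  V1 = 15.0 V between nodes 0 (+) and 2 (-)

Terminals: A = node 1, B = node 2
Nodal analysis, taking node 2 as the 0 V reference.
Source V1 fixes V_0 = 15 V.
KCL at each unknown node (sum of currents leaving = 0; resistances in Ω):
  Node 1: (V_1 - 15)/270 + (V_1 - 0)/1.1 = 0
Collecting terms: 0.9128 × V_1 = 0.05556  =>  V_1 = 0.06086 V
Power in each resistor, P = (ΔV)²/R:
  P_R1 = (15 - 0.06086)²/270 = 0.8266 W
  P_R2 = (0.06086 - 0)²/1.1 = 0.003368 W
P_total = P_R1 + P_R2 = 0.83 W

Final answer: 0.83 W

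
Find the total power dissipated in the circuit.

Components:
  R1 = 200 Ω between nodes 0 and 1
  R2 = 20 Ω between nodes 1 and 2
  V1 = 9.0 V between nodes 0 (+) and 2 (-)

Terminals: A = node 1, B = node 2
Nodal analysis, taking node 2 as the 0 V reference.
Source V1 fixes V_0 = 9 V.
KCL at each unknown node (sum of currents leaving = 0; resistances in Ω):
  Node 1: (V_1 - 9)/200 + (V_1 - 0)/20 = 0
Collecting terms: 0.055 × V_1 = 0.045  =>  V_1 = 0.8182 V
Power in each resistor, P = (ΔV)²/R:
  P_R1 = (9 - 0.8182)²/200 = 0.3347 W
  P_R2 = (0.8182 - 0)²/20 = 0.03347 W
P_total = P_R1 + P_R2 = 0.3682 W

Final answer: 0.3682 W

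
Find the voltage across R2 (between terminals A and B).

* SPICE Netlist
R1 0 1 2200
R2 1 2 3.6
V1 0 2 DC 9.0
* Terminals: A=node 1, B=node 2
R1 and R2 are in series across V1 (node 0 → node 1 → node 2), and the output A–B is taken across R2, so this is a voltage divider.
Series current: I = V1/(R1 + R2) = 9/(2200 + 3.6) = 9/2204 = 0.004084 A
V_R2 = I × R2 = V1 × R2/(R1 + R2) = 9 × 3.6/2204 = 0.0147 V

Final answer: 0.0147 V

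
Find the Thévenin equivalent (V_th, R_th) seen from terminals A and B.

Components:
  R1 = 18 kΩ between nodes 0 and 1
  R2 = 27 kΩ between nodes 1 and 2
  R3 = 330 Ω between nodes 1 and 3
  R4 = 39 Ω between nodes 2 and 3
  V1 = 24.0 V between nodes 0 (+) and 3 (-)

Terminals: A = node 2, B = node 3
Step 1 — V_th is the open-circuit voltage V_A - V_B (nothing connected across the terminals).
Nodal analysis, taking node 3 as the 0 V reference.
Source V1 fixes V_0 = 24 V.
KCL at each unknown node (sum of currents leaving = 0; resistances in Ω):
  Node 1: (V_1 - 24)/18000 + (V_1 - V_2)/27000 + (V_1 - 0)/330 = 0
  Node 2: (V_2 - V_1)/27000 + (V_2 - 0)/39 = 0
Collecting terms (coefficients in siemens):
  0.003123·V_1 - 0.00003704·V_2 = 0.001333
  0.02568·V_2 - 0.00003704·V_1 = 0
Determinant D = (0.003123)(0.02568) - (-0.00003704)(-0.00003704) = 0.00008019
V_1 = [(0.001333)(0.02568) - (-0.00003704)(0)]/D = 0.427 V
V_2 = [(0.003123)(0) - (0.001333)(-0.00003704)]/D = 0.0006158 V
V_th = V_2 - V_3 = 0.0006158 - 0 = 0.0006158 V
Step 2 — R_th: zero the source — replace V1 by a short circuit (node 3 merges into node 0) — and find the resistance seen between A (node 2) and B (node 0).
Reduce the network between node 2 (A) and node 0 (B) by series/parallel combination:
  Rp1 = R1 ‖ R3 (parallel, both between nodes 0 and 1) = 1/(1/18000 + 1/330) = 324.1 Ω
  Rs1 = R2 + Rp1 (series, joined only at node 1) = 27000 + 324.1 = 27320 Ω
  Rp2 = R4 ‖ Rs1 (parallel, both between nodes 0 and 2) = 1/(1/39 + 1/27320) = 38.94 Ω
R_th = 38.94 Ω

Final answer: V_th = 0.0006158 V, R_th = 38.94 Ω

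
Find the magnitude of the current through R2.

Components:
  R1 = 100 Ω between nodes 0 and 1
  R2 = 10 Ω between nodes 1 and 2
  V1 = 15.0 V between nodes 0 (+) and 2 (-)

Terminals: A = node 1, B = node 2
Nodal analysis, taking node 2 as the 0 V reference.
Source V1 fixes V_0 = 15 V.
KCL at each unknown node (sum of currents leaving = 0; resistances in Ω):
  Node 1: (V_1 - 15)/100 + (V_1 - 0)/10 = 0
Collecting terms: 0.11 × V_1 = 0.15  =>  V_1 = 1.364 V
I_R2 = (V_1 - V_2)/R2 = (1.364 - 0)/10 = 0.1364 A
|I_R2| = 0.1364 A

Final answer: |I_R2| = 0.1364 A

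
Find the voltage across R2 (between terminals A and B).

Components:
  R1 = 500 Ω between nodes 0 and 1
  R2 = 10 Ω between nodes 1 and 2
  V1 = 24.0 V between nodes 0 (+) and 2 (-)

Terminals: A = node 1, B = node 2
R1 and R2 are in series across V1 (node 0 → node 1 → node 2), and the output A–B is taken across R2, so this is a voltage divider.
Series current: I = V1/(R1 + R2) = 24/(500 + 10) = 24/510 = 0.04706 A
V_R2 = I × R2 = V1 × R2/(R1 + R2) = 24 × 10/510 = 0.4706 V

Final answer: 0.4706 V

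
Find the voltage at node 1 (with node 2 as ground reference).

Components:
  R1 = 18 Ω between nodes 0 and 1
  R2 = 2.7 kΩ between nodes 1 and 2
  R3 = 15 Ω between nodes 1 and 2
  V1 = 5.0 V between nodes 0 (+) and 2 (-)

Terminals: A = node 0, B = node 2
Nodal analysis, taking node 2 as the 0 V reference.
Source V1 fixes V_0 = 5 V.
KCL at each unknown node (sum of currents leaving = 0; resistances in Ω):
  Node 1: (V_1 - 5)/18 + (V_1 - 0)/2700 + (V_1 - 0)/15 = 0
Collecting terms: 0.1226 × V_1 = 0.2778  =>  V_1 = 2.266 V
The requested potential is V_1 = 2.266 V.

Final answer: V_1 = 2.266 V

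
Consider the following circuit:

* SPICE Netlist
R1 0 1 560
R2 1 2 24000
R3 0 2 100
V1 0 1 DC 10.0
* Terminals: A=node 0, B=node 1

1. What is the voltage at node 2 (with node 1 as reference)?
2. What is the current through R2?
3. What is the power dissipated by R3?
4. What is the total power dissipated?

Nodal analysis, taking node 1 as the 0 V reference.
Source V1 fixes V_0 = 10 V.
KCL at each unknown node (sum of currents leaving = 0; resistances in Ω):
  Node 2: (V_2 - 0)/24000 + (V_2 - 10)/100 = 0
Collecting terms: 0.01004 × V_2 = 0.1  =>  V_2 = 9.959 V
Part 1:
  Read off the nodal solution: V_2 = 9.959 V
Part 2:
  I_R2 = (V_1 - V_2)/R2 = (0 - 9.959)/24000 = -0.0004149 A
  Magnitude: I_R2 = 0.0004149 A
Part 3:
  I_R3 = (V_0 - V_2)/R3 = (10 - 9.959)/100 = 0.0004149 A
  P_R3 = I_R3² × R3 = (0.0004149)² × 100 = 0.00001722 W
Part 4:
  Power in each resistor, P = (ΔV)²/R:
    P_R1 = (10 - 0)²/560 = 0.1786 W
    P_R2 = (0 - 9.959)²/24000 = 0.004132 W
    P_R3 = (10 - 9.959)²/100 = 0.00001722 W
  P_total = P_R1 + P_R2 + P_R3 = 0.1827 W

Final answers:
1. V_2 = 9.959 V
2. I_R2 = 0.0004149 A
3. P_R3 = 1.722e-05 W
4. P_total = 0.1827 W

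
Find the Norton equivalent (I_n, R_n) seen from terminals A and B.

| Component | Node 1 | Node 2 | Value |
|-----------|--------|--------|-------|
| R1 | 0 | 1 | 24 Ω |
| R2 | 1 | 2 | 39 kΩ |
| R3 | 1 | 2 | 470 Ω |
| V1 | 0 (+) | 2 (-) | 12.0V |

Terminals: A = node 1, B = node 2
Find the Thévenin equivalent first; then I_n = V_th/R_th and R_n = R_th.
Step 1 — V_th is the open-circuit voltage V_A - V_B (nothing connected across the terminals).
Nodal analysis, taking node 2 as the 0 V reference.
Source V1 fixes V_0 = 12 V.
KCL at each unknown node (sum of currents leaving = 0; resistances in Ω):
  Node 1: (V_1 - 12)/24 + (V_1 - 0)/39000 + (V_1 - 0)/470 = 0
Collecting terms: 0.04382 × V_1 = 0.5  =>  V_1 = 11.41 V
V_th = V_1 - V_2 = 11.41 - 0 = 11.41 V
Step 2 — R_th: zero the source — replace V1 by a short circuit (node 2 merges into node 0) — and find the resistance seen between A (node 1) and B (node 0).
Reduce the network between node 1 (A) and node 0 (B) by series/parallel combination:
  Rp1 = R1 ‖ R2 ‖ R3 (parallel, all between nodes 0 and 1) = 1/(1/24 + 1/39000 + 1/470) = 22.82 Ω
R_th = 22.82 Ω
I_n = V_th/R_th = 11.41/22.82 = 0.5 A, and R_n = R_th = 22.82 Ω

Final answer: I_n = 0.5 A, R_n = 22.82 Ω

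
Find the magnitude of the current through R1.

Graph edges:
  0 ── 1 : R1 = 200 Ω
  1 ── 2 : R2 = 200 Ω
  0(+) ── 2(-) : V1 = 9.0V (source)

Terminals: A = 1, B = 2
Nodal analysis, taking node 2 as the 0 V reference.
Source V1 fixes V_0 = 9 V.
KCL at each unknown node (sum of currents leaving = 0; resistances in Ω):
  Node 1: (V_1 - 9)/200 + (V_1 - 0)/200 = 0
Collecting terms: 0.01 × V_1 = 0.045  =>  V_1 = 4.5 V
I_R1 = (V_0 - V_1)/R1 = (9 - 4.5)/200 = 0.0225 A
|I_R1| = 0.0225 A

Final answer: |I_R1| = 0.0225 A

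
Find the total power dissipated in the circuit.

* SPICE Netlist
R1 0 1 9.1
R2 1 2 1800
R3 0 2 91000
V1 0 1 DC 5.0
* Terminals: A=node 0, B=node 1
Nodal analysis, taking node 1 as the 0 V reference.
Source V1 fixes V_0 = 5 V.
KCL at each unknown node (sum of currents leaving = 0; resistances in Ω):
  Node 2: (V_2 - 0)/1800 + (V_2 - 5)/91000 = 0
Collecting terms: 0.0005665 × V_2 = 0.00005495  =>  V_2 = 0.09698 V
Power in each resistor, P = (ΔV)²/R:
  P_R1 = (5 - 0)²/9.1 = 2.747 W
  P_R2 = (0 - 0.09698)²/1800 = 0.000005225 W
  P_R3 = (5 - 0.09698)²/91000 = 0.0002642 W
P_total = P_R1 + P_R2 + P_R3 = 2.748 W

Final answer: 2.748 W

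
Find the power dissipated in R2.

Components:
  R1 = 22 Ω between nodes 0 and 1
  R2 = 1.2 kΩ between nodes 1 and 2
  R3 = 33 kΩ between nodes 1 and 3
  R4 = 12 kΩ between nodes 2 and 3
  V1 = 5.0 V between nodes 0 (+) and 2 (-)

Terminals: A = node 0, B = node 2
Nodal analysis, taking node 2 as the 0 V reference.
Source V1 fixes V_0 = 5 V.
KCL at each unknown node (sum of currents leaving = 0; resistances in Ω):
  Node 1: (V_1 - 5)/22 + (V_1 - 0)/1200 + (V_1 - V_3)/33000 = 0
  Node 3: (V_3 - V_1)/33000 + (V_3 - 0)/12000 = 0
Collecting terms (coefficients in siemens):
  0.04632·V_1 - 0.0000303·V_3 = 0.2273
  0.0001136·V_3 - 0.0000303·V_1 = 0
Determinant D = (0.04632)(0.0001136) - (-0.0000303)(-0.0000303) = 0.000005263
V_1 = [(0.2273)(0.0001136) - (-0.0000303)(0)]/D = 4.908 V
V_3 = [(0.04632)(0) - (0.2273)(-0.0000303)]/D = 1.309 V
I_R2 = (V_1 - V_2)/R2 = (4.908 - 0)/1200 = 0.00409 A
P_R2 = I_R2² × R2 = (0.00409)² × 1200 = 0.02007 W

Final answer: 0.02007 W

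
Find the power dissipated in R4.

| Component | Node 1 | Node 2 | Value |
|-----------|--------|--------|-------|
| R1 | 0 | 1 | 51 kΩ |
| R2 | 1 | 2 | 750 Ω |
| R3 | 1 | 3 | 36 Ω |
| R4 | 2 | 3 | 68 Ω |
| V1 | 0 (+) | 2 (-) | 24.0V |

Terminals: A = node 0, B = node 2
Nodal analysis, taking node 2 as the 0 V reference.
Source V1 fixes V_0 = 24 V.
KCL at each unknown node (sum of currents leaving = 0; resistances in Ω):
  Node 1: (V_1 - 24)/51000 + (V_1 - 0)/750 + (V_1 - V_3)/36 = 0
  Node 3: (V_3 - V_1)/36 + (V_3 - 0)/68 = 0
Collecting terms (coefficients in siemens):
  0.02913·V_1 - 0.02778·V_3 = 0.0004706
  0.04248·V_3 - 0.02778·V_1 = 0
Determinant D = (0.02913)(0.04248) - (-0.02778)(-0.02778) = 0.000466
V_1 = [(0.0004706)(0.04248) - (-0.02778)(0)]/D = 0.0429 V
V_3 = [(0.02913)(0) - (0.0004706)(-0.02778)]/D = 0.02805 V
I_R4 = (V_2 - V_3)/R4 = (0 - 0.02805)/68 = -0.0004125 A
P_R4 = I_R4² × R4 = (-0.0004125)² × 68 = 0.00001157 W

Final answer: 1.157e-05 W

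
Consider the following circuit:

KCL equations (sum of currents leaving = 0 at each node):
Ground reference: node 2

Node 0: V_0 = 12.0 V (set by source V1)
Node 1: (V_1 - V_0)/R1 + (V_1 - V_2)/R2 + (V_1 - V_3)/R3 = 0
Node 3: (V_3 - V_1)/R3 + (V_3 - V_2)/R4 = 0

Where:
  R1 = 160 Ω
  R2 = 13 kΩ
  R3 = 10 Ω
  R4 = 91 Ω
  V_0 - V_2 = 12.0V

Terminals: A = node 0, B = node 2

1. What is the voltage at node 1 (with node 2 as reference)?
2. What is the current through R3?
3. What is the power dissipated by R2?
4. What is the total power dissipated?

Nodal analysis, taking node 2 as the 0 V reference.
Source V1 fixes V_0 = 12 V.
KCL at each unknown node (sum of currents leaving = 0; resistances in Ω):
  Node 1: (V_1 - 12)/160 + (V_1 - 0)/13000 + (V_1 - V_3)/10 = 0
  Node 3: (V_3 - V_1)/10 + (V_3 - 0)/91 = 0
Collecting terms (coefficients in siemens):
  0.1063·V_1 - 0.1·V_3 = 0.075
  0.111·V_3 - 0.1·V_1 = 0
Determinant D = (0.1063)(0.111) - (-0.1)(-0.1) = 0.001801
V_1 = [(0.075)(0.111) - (-0.1)(0)]/D = 4.622 V
V_3 = [(0.1063)(0) - (0.075)(-0.1)]/D = 4.164 V
Part 1:
  Read off the nodal solution: V_1 = 4.622 V
Part 2:
  I_R3 = (V_1 - V_3)/R3 = (4.622 - 4.164)/10 = 0.04576 A
  Magnitude: I_R3 = 0.04576 A
Part 3:
  I_R2 = (V_1 - V_2)/R2 = (4.622 - 0)/13000 = 0.0003555 A
  P_R2 = I_R2² × R2 = (0.0003555)² × 13000 = 0.001643 W
Part 4:
  Power in each resistor, P = (ΔV)²/R:
    P_R1 = (12 - 4.622)²/160 = 0.3402 W
    P_R2 = (4.622 - 0)²/13000 = 0.001643 W
    P_R3 = (4.622 - 4.164)²/10 = 0.02094 W
    P_R4 = (0 - 4.164)²/91 = 0.1905 W
  P_total = P_R1 + P_R2 + P_R3 + P_R4 = 0.5534 W

Final answers:
1. V_1 = 4.622 V
2. I_R3 = 0.04576 A
3. P_R2 = 0.001643 W
4. P_total = 0.5534 W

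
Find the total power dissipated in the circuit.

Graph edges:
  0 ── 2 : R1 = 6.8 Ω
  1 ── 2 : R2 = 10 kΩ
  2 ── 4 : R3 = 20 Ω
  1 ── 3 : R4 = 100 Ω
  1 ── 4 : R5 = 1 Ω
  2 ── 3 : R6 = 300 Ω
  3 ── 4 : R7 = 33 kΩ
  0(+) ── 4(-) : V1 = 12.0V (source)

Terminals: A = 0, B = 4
Nodal analysis, taking node 4 as the 0 V reference.
Source V1 fixes V_0 = 12 V.
KCL at each unknown node (sum of currents leaving = 0; resistances in Ω):
  Node 1: (V_1 - V_2)/10000 + (V_1 - V_3)/100 + (V_1 - 0)/1 = 0
  Node 2: (V_2 - 12)/6.8 + (V_2 - V_1)/10000 + (V_2 - 0)/20 + (V_2 - V_3)/300 = 0
  Node 3: (V_3 - V_1)/100 + (V_3 - V_2)/300 + (V_3 - 0)/33000 = 0
Collecting terms (coefficients in siemens):
  1.01·V_1 - 0.0001·V_2 - 0.01·V_3 = 0
  0.2005·V_2 - 0.0001·V_1 - 0.003333·V_3 = 1.765
  0.01336·V_3 - 0.01·V_1 - 0.003333·V_2 = 0
Solving these 3 simultaneous equations (Gaussian elimination) gives:
  V_1 = 0.02287 V, V_2 = 8.839 V, V_3 = 2.222 V
Power in each resistor, P = (ΔV)²/R:
  P_R1 = (12 - 8.839)²/6.8 = 1.47 W
  P_R2 = (0.02287 - 8.839)²/10000 = 0.007772 W
  P_R3 = (8.839 - 0)²/20 = 3.906 W
  P_R4 = (0.02287 - 2.222)²/100 = 0.04835 W
  P_R5 = (0.02287 - 0)²/1 = 0.0005231 W
  P_R6 = (8.839 - 2.222)²/300 = 0.1459 W
  P_R7 = (2.222 - 0)²/33000 = 0.0001496 W
P_total = P_R1 + P_R2 + P_R3 + P_R4 + P_R5 + P_R6 + P_R7 = 5.579 W

Final answer: 5.579 W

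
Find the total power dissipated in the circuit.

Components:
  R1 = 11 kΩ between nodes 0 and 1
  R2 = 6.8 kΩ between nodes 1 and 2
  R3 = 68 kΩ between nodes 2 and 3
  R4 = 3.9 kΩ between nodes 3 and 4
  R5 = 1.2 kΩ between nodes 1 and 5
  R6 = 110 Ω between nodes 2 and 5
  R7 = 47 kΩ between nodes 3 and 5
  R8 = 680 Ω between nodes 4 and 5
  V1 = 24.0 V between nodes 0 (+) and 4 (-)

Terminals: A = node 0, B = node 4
Nodal analysis, taking node 4 as the 0 V reference.
Source V1 fixes V_0 = 24 V.
KCL at each unknown node (sum of currents leaving = 0; resistances in Ω):
  Node 1: (V_1 - 24)/11000 + (V_1 - V_2)/6800 + (V_1 - V_5)/1200 = 0
  Node 2: (V_2 - V_1)/6800 + (V_2 - V_3)/68000 + (V_2 - V_5)/110 = 0
  Node 3: (V_3 - V_2)/68000 + (V_3 - 0)/3900 + (V_3 - V_5)/47000 = 0
  Node 5: (V_5 - V_1)/1200 + (V_5 - V_2)/110 + (V_5 - V_3)/47000 + (V_5 - 0)/680 = 0
Collecting terms (coefficients in siemens):
  0.001071·V_1 - 0.0001471·V_2 - 0.0008333·V_5 = 0.002182
  0.009253·V_2 - 0.0001471·V_1 - 0.00001471·V_3 - 0.009091·V_5 = 0
  0.0002924·V_3 - 0.00001471·V_2 - 0.00002128·V_5 = 0
  0.01142·V_5 - 0.0008333·V_1 - 0.009091·V_2 - 0.00002128·V_3 = 0
Solving these 4 simultaneous equations (Gaussian elimination) gives:
  V_1 = 3.193 V, V_2 = 1.288 V, V_3 = 0.1564 V, V_5 = 1.259 V
Power in each resistor, P = (ΔV)²/R:
  P_R1 = (24 - 3.193)²/11000 = 0.03936 W
  P_R2 = (3.193 - 1.288)²/6800 = 0.0005335 W
  P_R3 = (1.288 - 0.1564)²/68000 = 0.00001883 W
  P_R4 = (0.1564 - 0)²/3900 = 0.000006271 W
  P_R5 = (3.193 - 1.259)²/1200 = 0.003116 W
  P_R6 = (1.288 - 1.259)²/110 = 0.000007636 W
  P_R7 = (0.1564 - 1.259)²/47000 = 0.00002587 W
  P_R8 = (0 - 1.259)²/680 = 0.002331 W
P_total = P_R1 + P_R2 + P_R3 + P_R4 + P_R5 + P_R6 + P_R7 + P_R8 = 0.0454 W

Final answer: 0.0454 W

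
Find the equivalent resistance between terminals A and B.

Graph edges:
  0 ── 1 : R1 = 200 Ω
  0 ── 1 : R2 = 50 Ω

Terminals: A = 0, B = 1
Reduce the network between node 0 (A) and node 1 (B) by series/parallel combination:
  Rp1 = R1 ‖ R2 (parallel, both between nodes 0 and 1) = 1/(1/200 + 1/50) = 40 Ω
R_eq = 40 Ω

Final answer: 40 Ω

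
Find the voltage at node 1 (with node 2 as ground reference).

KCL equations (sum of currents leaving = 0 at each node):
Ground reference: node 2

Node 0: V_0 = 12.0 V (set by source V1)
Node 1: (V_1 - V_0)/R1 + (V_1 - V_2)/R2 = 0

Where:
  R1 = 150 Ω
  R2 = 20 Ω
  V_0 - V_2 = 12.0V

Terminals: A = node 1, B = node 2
Nodal analysis, taking node 2 as the 0 V reference.
Source V1 fixes V_0 = 12 V.
KCL at each unknown node (sum of currents leaving = 0; resistances in Ω):
  Node 1: (V_1 - 12)/150 + (V_1 - 0)/20 = 0
Collecting terms: 0.05667 × V_1 = 0.08  =>  V_1 = 1.412 V
The requested potential is V_1 = 1.412 V.

Final answer: V_1 = 1.412 V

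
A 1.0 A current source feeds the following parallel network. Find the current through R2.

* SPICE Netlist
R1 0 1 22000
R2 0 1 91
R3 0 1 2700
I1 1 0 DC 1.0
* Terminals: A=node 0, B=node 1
All resistors sit directly between nodes 0 and 1, so they are in parallel and share one voltage V; the full source current 1 A splits among them.
1/R_par = 1/22000 + 1/91 + 1/2700 = 0.0114 S  =>  R_par = 87.68 Ω
V = I × R_par = 1 × 87.68 = 87.68 V
I_R2 = V/R2 = 87.68/91 = 0.9635 A

Final answer: 0.9635 A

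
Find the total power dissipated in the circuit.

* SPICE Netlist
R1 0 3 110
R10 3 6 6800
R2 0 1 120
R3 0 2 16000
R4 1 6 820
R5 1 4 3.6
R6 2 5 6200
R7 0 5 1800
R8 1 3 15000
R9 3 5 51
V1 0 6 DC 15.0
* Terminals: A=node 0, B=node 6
Nodal analysis, taking node 6 as the 0 V reference.
Source V1 fixes V_0 = 15 V.
KCL at each unknown node (sum of currents leaving = 0; resistances in Ω):
  Node 1: (V_1 - 15)/120 + (V_1 - 0)/820 + (V_1 - V_4)/3.6 + (V_1 - V_3)/15000 = 0
  Node 2: (V_2 - 15)/16000 + (V_2 - V_5)/6200 = 0
  Node 3: (V_3 - 15)/110 + (V_3 - V_1)/15000 + (V_3 - V_5)/51 + (V_3 - 0)/6800 = 0
  Node 4: (V_4 - V_1)/3.6 = 0
  Node 5: (V_5 - V_2)/6200 + (V_5 - 15)/1800 + (V_5 - V_3)/51 = 0
Collecting terms (coefficients in siemens):
  0.2874·V_1 - 0.00006667·V_3 - 0.2778·V_4 = 0.125
  0.0002238·V_2 - 0.0001613·V_5 = 0.0009375
  0.02891·V_3 - 0.00006667·V_1 - 0.01961·V_5 = 0.1364
  0.2778·V_4 - 0.2778·V_1 = 0
  0.02032·V_5 - 0.0001613·V_2 - 0.01961·V_3 = 0.008333
Solving these 5 simultaneous equations (Gaussian elimination) gives:
  V_1 = 13.1 V, V_2 = 14.84 V, V_3 = 14.76 V, V_4 = 13.1 V
  V_5 = 14.77 V
Power in each resistor, P = (ΔV)²/R:
  P_R1 = (15 - 14.76)²/110 = 0.000506 W
  P_R2 = (15 - 13.1)²/120 = 0.03019 W
  P_R3 = (15 - 14.84)²/16000 = 0.000001701 W
  P_R4 = (13.1 - 0)²/820 = 0.2092 W
  P_R5 = (13.1 - 13.1)²/3.6 = 0 W
  P_R6 = (14.84 - 14.77)²/6200 = 0.0000006593 W
  P_R7 = (15 - 14.77)²/1800 = 0.00002911 W
  P_R8 = (13.1 - 14.76)²/15000 = 0.0001853 W
  P_R9 = (14.76 - 14.77)²/51 = 0.0000009641 W
  P_R10 = (14.76 - 0)²/6800 = 0.03206 W
P_total = P_R1 + P_R2 + P_R3 + P_R4 + P_R5 + P_R6 + P_R7 + P_R8 + P_R9 + P_R10 = 0.2721 W

Final answer: 0.2721 W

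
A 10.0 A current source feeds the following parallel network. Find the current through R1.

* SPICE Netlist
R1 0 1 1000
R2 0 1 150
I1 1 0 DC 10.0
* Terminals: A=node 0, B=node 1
All resistors sit directly between nodes 0 and 1, so they are in parallel and share one voltage V; the full source current 10 A splits among them.
1/R_par = 1/1000 + 1/150 = 0.007667 S  =>  R_par = 130.4 Ω
V = I × R_par = 10 × 130.4 = 1304 V
I_R1 = V/R1 = 1304/1000 = 1.304 A

Final answer: 1.304 A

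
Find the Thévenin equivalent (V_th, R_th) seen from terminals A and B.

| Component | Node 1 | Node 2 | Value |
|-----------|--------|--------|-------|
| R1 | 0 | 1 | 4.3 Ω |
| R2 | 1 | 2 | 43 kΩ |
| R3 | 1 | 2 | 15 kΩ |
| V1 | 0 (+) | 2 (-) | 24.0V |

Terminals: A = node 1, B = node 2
Step 1 — V_th is the open-circuit voltage V_A - V_B (nothing connected across the terminals).
Nodal analysis, taking node 2 as the 0 V reference.
Source V1 fixes V_0 = 24 V.
KCL at each unknown node (sum of currents leaving = 0; resistances in Ω):
  Node 1: (V_1 - 24)/4.3 + (V_1 - 0)/43000 + (V_1 - 0)/15000 = 0
Collecting terms: 0.2326 × V_1 = 5.581  =>  V_1 = 23.99 V
V_th = V_1 - V_2 = 23.99 - 0 = 23.99 V
Step 2 — R_th: zero the source — replace V1 by a short circuit (node 2 merges into node 0) — and find the resistance seen between A (node 1) and B (node 0).
Reduce the network between node 1 (A) and node 0 (B) by series/parallel combination:
  Rp1 = R1 ‖ R2 ‖ R3 (parallel, all between nodes 0 and 1) = 1/(1/4.3 + 1/43000 + 1/15000) = 4.298 Ω
R_th = 4.298 Ω

Final answer: V_th = 23.99 V, R_th = 4.298 Ω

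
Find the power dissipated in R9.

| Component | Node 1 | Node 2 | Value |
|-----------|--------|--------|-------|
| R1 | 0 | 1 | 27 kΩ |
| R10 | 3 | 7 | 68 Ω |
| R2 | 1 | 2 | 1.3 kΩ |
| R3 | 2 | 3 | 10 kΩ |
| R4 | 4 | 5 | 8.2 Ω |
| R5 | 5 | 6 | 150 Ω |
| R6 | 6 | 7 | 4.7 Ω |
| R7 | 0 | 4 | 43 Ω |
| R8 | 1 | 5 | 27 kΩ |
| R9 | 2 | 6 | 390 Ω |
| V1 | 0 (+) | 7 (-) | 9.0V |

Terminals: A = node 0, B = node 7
Nodal analysis, taking node 7 as the 0 V reference.
Source V1 fixes V_0 = 9 V.
KCL at each unknown node (sum of currents leaving = 0; resistances in Ω):
  Node 1: (V_1 - 9)/27000 + (V_1 - V_2)/1300 + (V_1 - V_5)/27000 = 0
  Node 2: (V_2 - V_1)/1300 + (V_2 - V_3)/10000 + (V_2 - V_6)/390 = 0
  Node 3: (V_3 - V_2)/10000 + (V_3 - 0)/68 = 0
  Node 4: (V_4 - V_5)/8.2 + (V_4 - 9)/43 = 0
  Node 5: (V_5 - V_4)/8.2 + (V_5 - V_6)/150 + (V_5 - V_1)/27000 = 0
  Node 6: (V_6 - V_5)/150 + (V_6 - 0)/4.7 + (V_6 - V_2)/390 = 0
Collecting terms (coefficients in siemens):
  0.0008433·V_1 - 0.0007692·V_2 - 0.00003704·V_5 = 0.0003333
  0.003433·V_2 - 0.0007692·V_1 - 0.0001·V_3 - 0.002564·V_6 = 0
  0.01481·V_3 - 0.0001·V_2 = 0
  0.1452·V_4 - 0.122·V_5 = 0.2093
  0.1287·V_5 - 0.00003704·V_1 - 0.122·V_4 - 0.006667·V_6 = 0
  0.222·V_6 - 0.002564·V_2 - 0.006667·V_5 = 0
Solving these 6 simultaneous equations (Gaussian elimination) gives:
  V_1 = 1.047 V, V_2 = 0.3896 V, V_3 = 0.002631 V, V_4 = 7.114 V
  V_5 = 6.754 V, V_6 = 0.2073 V
I_R9 = (V_2 - V_6)/R9 = (0.3896 - 0.2073)/390 = 0.0004672 A
P_R9 = I_R9² × R9 = (0.0004672)² × 390 = 0.00008514 W

Final answer: 8.514e-05 W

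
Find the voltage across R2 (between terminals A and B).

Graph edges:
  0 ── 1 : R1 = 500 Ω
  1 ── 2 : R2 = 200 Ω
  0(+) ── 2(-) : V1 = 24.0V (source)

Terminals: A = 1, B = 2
R1 and R2 are in series across V1 (node 0 → node 1 → node 2), and the output A–B is taken across R2, so this is a voltage divider.
Series current: I = V1/(R1 + R2) = 24/(500 + 200) = 24/700 = 0.03429 A
V_R2 = I × R2 = V1 × R2/(R1 + R2) = 24 × 200/700 = 6.857 V

Final answer: 6.857 V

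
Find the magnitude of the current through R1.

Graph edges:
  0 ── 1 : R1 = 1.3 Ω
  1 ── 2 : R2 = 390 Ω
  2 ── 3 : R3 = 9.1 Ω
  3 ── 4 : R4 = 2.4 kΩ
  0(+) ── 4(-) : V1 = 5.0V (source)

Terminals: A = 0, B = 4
Nodal analysis, taking node 4 as the 0 V reference.
Source V1 fixes V_0 = 5 V.
KCL at each unknown node (sum of currents leaving = 0; resistances in Ω):
  Node 1: (V_1 - 5)/1.3 + (V_1 - V_2)/390 = 0
  Node 2: (V_2 - V_1)/390 + (V_2 - V_3)/9.1 = 0
  Node 3: (V_3 - V_2)/9.1 + (V_3 - 0)/2400 = 0
Collecting terms (coefficients in siemens):
  0.7718·V_1 - 0.002564·V_2 = 3.846
  0.1125·V_2 - 0.002564·V_1 - 0.1099·V_3 = 0
  0.1103·V_3 - 0.1099·V_2 = 0
Solving these 3 simultaneous equations (Gaussian elimination) gives:
  V_1 = 4.998 V, V_2 = 4.301 V, V_3 = 4.285 V
I_R1 = (V_0 - V_1)/R1 = (5 - 4.998)/1.3 = 0.001785 A
|I_R1| = 0.001785 A

Final answer: |I_R1| = 0.001785 A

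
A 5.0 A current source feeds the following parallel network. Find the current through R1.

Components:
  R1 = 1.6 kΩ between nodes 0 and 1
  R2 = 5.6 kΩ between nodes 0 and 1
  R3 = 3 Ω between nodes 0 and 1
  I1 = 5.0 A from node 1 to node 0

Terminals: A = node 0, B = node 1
All resistors sit directly between nodes 0 and 1, so they are in parallel and share one voltage V; the full source current 5 A splits among them.
1/R_par = 1/1600 + 1/5600 + 1/3 = 0.3341 S  =>  R_par = 2.993 Ω
V = I × R_par = 5 × 2.993 = 14.96 V
I_R1 = V/R1 = 14.96/1600 = 0.009352 A

Final answer: 0.009352 A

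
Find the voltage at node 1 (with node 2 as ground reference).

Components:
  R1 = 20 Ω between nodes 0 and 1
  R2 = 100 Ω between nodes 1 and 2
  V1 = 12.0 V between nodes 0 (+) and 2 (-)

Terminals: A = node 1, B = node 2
Nodal analysis, taking node 2 as the 0 V reference.
Source V1 fixes V_0 = 12 V.
KCL at each unknown node (sum of currents leaving = 0; resistances in Ω):
  Node 1: (V_1 - 12)/20 + (V_1 - 0)/100 = 0
Collecting terms: 0.06 × V_1 = 0.6  =>  V_1 = 10 V
The requested potential is V_1 = 10 V.

Final answer: V_1 = 10 V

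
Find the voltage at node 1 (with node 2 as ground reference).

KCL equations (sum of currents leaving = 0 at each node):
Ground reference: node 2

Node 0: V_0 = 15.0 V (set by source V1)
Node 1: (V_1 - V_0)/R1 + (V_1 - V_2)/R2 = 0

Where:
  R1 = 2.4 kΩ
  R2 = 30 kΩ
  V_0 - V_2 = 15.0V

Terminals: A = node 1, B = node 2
Nodal analysis, taking node 2 as the 0 V reference.
Source V1 fixes V_0 = 15 V.
KCL at each unknown node (sum of currents leaving = 0; resistances in Ω):
  Node 1: (V_1 - 15)/2400 + (V_1 - 0)/30000 = 0
Collecting terms: 0.00045 × V_1 = 0.00625  =>  V_1 = 13.89 V
The requested potential is V_1 = 13.89 V.

Final answer: V_1 = 13.89 V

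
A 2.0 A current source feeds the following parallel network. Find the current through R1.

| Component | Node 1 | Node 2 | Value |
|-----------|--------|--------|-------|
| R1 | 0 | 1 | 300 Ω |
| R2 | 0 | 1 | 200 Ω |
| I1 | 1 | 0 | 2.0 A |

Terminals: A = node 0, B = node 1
All resistors sit directly between nodes 0 and 1, so they are in parallel and share one voltage V; the full source current 2 A splits among them.
1/R_par = 1/300 + 1/200 = 0.008333 S  =>  R_par = 120 Ω
V = I × R_par = 2 × 120 = 240 V
I_R1 = V/R1 = 240/300 = 0.8 A

Final answer: 0.8 A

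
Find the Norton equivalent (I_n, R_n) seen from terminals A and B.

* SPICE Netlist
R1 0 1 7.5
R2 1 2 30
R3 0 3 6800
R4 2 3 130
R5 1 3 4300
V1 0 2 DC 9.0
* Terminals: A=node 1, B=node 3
Find the Thévenin equivalent first; then I_n = V_th/R_th and R_n = R_th.
Step 1 — V_th is the open-circuit voltage V_A - V_B (nothing connected across the terminals).
Nodal analysis, taking node 2 as the 0 V reference.
Source V1 fixes V_0 = 9 V.
KCL at each unknown node (sum of currents leaving = 0; resistances in Ω):
  Node 1: (V_1 - 9)/7.5 + (V_1 - 0)/30 + (V_1 - V_3)/4300 = 0
  Node 3: (V_3 - 9)/6800 + (V_3 - 0)/130 + (V_3 - V_1)/4300 = 0
Collecting terms (coefficients in siemens):
  0.1669·V_1 - 0.0002326·V_3 = 1.2
  0.008072·V_3 - 0.0002326·V_1 = 0.001324
Determinant D = (0.1669)(0.008072) - (-0.0002326)(-0.0002326) = 0.001347
V_1 = [(1.2)(0.008072) - (-0.0002326)(0.001324)]/D = 7.19 V
V_3 = [(0.1669)(0.001324) - (1.2)(-0.0002326)]/D = 0.3711 V
V_th = V_1 - V_3 = 7.19 - 0.3711 = 6.819 V
Step 2 — R_th: zero the source — replace V1 by a short circuit (node 2 merges into node 0) — and find the resistance seen between A (node 1) and B (node 3).
Reduce the network between node 1 (A) and node 3 (B) by series/parallel combination:
  Rp1 = R1 ‖ R2 (parallel, both between nodes 0 and 1) = 1/(1/7.5 + 1/30) = 6 Ω
  Rp2 = R3 ‖ R4 (parallel, both between nodes 0 and 3) = 1/(1/6800 + 1/130) = 127.6 Ω
  Rs1 = Rp1 + Rp2 (series, joined only at node 0) = 6 + 127.6 = 133.6 Ω
  Rp3 = R5 ‖ Rs1 (parallel, both between nodes 1 and 3) = 1/(1/4300 + 1/133.6) = 129.5 Ω
R_th = 129.5 Ω
I_n = V_th/R_th = 6.819/129.5 = 0.05264 A, and R_n = R_th = 129.5 Ω

Final answer: I_n = 0.05264 A, R_n = 129.5 Ω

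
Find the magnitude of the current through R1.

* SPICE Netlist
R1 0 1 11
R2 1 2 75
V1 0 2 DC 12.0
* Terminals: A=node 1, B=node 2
Nodal analysis, taking node 2 as the 0 V reference.
Source V1 fixes V_0 = 12 V.
KCL at each unknown node (sum of currents leaving = 0; resistances in Ω):
  Node 1: (V_1 - 12)/11 + (V_1 - 0)/75 = 0
Collecting terms: 0.1042 × V_1 = 1.091  =>  V_1 = 10.47 V
I_R1 = (V_0 - V_1)/R1 = (12 - 10.47)/11 = 0.1395 A
|I_R1| = 0.1395 A

Final answer: |I_R1| = 0.1395 A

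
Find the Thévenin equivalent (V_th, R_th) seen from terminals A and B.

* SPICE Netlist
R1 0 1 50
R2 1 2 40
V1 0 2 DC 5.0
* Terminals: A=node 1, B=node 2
Step 1 — V_th is the open-circuit voltage V_A - V_B (nothing connected across the terminals).
Nodal analysis, taking node 2 as the 0 V reference.
Source V1 fixes V_0 = 5 V.
KCL at each unknown node (sum of currents leaving = 0; resistances in Ω):
  Node 1: (V_1 - 5)/50 + (V_1 - 0)/40 = 0
Collecting terms: 0.045 × V_1 = 0.1  =>  V_1 = 2.222 V
V_th = V_1 - V_2 = 2.222 - 0 = 2.222 V
Step 2 — R_th: zero the source — replace V1 by a short circuit (node 2 merges into node 0) — and find the resistance seen between A (node 1) and B (node 0).
Reduce the network between node 1 (A) and node 0 (B) by series/parallel combination:
  Rp1 = R1 ‖ R2 (parallel, both between nodes 0 and 1) = 1/(1/50 + 1/40) = 22.22 Ω
R_th = 22.22 Ω

Final answer: V_th = 2.222 V, R_th = 22.22 Ω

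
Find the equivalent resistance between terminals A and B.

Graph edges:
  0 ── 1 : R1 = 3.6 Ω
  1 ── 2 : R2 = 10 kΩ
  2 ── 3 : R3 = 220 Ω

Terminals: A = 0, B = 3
Reduce the network between node 0 (A) and node 3 (B) by series/parallel combination:
  Rs1 = R1 + R2 (series, joined only at node 1) = 3.6 + 10000 = 10000 Ω
  Rs2 = R3 + Rs1 (series, joined only at node 2) = 220 + 10000 = 10220 Ω
R_eq = 10.22 kΩ

Final answer: 10.22 kΩ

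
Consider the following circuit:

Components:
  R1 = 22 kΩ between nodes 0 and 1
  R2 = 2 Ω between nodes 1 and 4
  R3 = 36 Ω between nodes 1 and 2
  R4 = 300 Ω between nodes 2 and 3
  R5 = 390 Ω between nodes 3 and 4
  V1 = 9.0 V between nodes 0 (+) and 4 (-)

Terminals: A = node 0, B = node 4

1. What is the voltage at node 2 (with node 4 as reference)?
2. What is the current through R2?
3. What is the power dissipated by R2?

Nodal analysis, taking node 4 as the 0 V reference.
Source V1 fixes V_0 = 9 V.
KCL at each unknown node (sum of currents leaving = 0; resistances in Ω):
  Node 1: (V_1 - 9)/22000 + (V_1 - 0)/2 + (V_1 - V_2)/36 = 0
  Node 2: (V_2 - V_1)/36 + (V_2 - V_3)/300 = 0
  Node 3: (V_3 - V_2)/300 + (V_3 - 0)/390 = 0
Collecting terms (coefficients in siemens):
  0.5278·V_1 - 0.02778·V_2 = 0.0004091
  0.03111·V_2 - 0.02778·V_1 - 0.003333·V_3 = 0
  0.005897·V_3 - 0.003333·V_2 = 0
Solving these 3 simultaneous equations (Gaussian elimination) gives:
  V_1 = 0.0008159 V, V_2 = 0.0007754 V, V_3 = 0.0004383 V
Part 1:
  Read off the nodal solution: V_2 = 0.0007754 V
Part 2:
  I_R2 = (V_1 - V_4)/R2 = (0.0008159 - 0)/2 = 0.0004079 A
  Magnitude: I_R2 = 0.0004079 A
Part 3:
  I_R2 = (V_1 - V_4)/R2 = (0.0008159 - 0)/2 = 0.0004079 A
  P_R2 = I_R2² × R2 = (0.0004079)² × 2 = 0.0000003328 W

Final answers:
1. V_2 = 0.0007754 V
2. I_R2 = 0.0004079 A
3. P_R2 = 3.328e-07 W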